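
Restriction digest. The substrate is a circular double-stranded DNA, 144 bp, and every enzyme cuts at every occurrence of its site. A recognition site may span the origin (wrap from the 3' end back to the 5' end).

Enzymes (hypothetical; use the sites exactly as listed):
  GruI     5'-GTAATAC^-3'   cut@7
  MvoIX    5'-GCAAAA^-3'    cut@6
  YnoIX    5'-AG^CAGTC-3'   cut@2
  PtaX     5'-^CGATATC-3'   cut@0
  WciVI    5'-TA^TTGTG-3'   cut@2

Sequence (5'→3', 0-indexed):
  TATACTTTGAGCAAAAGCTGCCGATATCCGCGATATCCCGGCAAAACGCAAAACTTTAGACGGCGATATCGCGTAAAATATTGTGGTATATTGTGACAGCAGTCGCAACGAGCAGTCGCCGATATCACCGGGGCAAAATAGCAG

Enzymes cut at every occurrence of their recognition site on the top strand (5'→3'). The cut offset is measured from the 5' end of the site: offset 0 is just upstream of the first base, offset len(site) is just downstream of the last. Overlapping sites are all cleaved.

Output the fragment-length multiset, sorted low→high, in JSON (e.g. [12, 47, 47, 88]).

[5,7,7,9,9,10,10,13,16,17,19,22]

Site scan:
  GruI (GTAATAC, off=7): no sites
  MvoIX (GCAAAA, off=6): starts [10, 40, 47, 132] → cuts [16, 46, 53, 138]
  YnoIX (AGCAGTC, off=2): starts [97, 110] → cuts [99, 112]
  PtaX (CGATATC, off=0): starts [21, 30, 63, 119] → cuts [21, 30, 63, 119]
  WciVI (TATTGTG, off=2): starts [78, 88] → cuts [80, 90]

Pooled cuts: [16, 21, 30, 46, 53, 63, 80, 90, 99, 112, 119, 138]

Fragment lengths:
  16→21: 5 bp
  21→30: 9 bp
  30→46: 16 bp
  46→53: 7 bp
  53→63: 10 bp
  63→80: 17 bp
  80→90: 10 bp
  90→99: 9 bp
  99→112: 13 bp
  112→119: 7 bp
  119→138: 19 bp
  138→16 (wrap): 144-138+16 = 22 bp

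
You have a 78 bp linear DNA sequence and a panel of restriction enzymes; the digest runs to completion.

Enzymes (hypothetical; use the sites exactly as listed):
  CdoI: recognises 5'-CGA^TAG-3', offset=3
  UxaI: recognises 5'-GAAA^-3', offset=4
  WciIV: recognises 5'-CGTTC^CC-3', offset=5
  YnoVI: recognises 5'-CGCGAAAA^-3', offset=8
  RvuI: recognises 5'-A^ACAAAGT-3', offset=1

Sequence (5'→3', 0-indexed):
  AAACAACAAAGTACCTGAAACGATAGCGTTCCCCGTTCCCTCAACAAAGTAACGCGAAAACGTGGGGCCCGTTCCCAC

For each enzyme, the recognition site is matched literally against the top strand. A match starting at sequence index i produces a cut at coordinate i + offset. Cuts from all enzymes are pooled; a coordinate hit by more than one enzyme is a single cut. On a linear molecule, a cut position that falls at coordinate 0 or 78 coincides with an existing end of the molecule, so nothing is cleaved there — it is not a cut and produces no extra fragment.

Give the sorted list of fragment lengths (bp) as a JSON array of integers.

Scan for sites:
  CdoI (CGATAG, off=3): starts [20] → cuts [23]
  UxaI (GAAA, off=4): starts [16, 55] → cuts [20, 59]
  WciIV (CGTTCCC, off=5): starts [26, 33, 69] → cuts [31, 38, 74]
  YnoVI (CGCGAAAA, off=8): starts [52] → cuts [60]
  RvuI (AACAAAGT, off=1): starts [4, 42] → cuts [5, 43]

All cut coordinates (distinct, sorted): [5, 20, 23, 31, 38, 43, 59, 60, 74]

Fragments:
  [0,5): 5 bp
  [5,20): 15 bp
  [20,23): 3 bp
  [23,31): 8 bp
  [31,38): 7 bp
  [38,43): 5 bp
  [43,59): 16 bp
  [59,60): 1 bp
  [60,74): 14 bp
  [74,78): 4 bp

[1,3,4,5,5,7,8,14,15,16]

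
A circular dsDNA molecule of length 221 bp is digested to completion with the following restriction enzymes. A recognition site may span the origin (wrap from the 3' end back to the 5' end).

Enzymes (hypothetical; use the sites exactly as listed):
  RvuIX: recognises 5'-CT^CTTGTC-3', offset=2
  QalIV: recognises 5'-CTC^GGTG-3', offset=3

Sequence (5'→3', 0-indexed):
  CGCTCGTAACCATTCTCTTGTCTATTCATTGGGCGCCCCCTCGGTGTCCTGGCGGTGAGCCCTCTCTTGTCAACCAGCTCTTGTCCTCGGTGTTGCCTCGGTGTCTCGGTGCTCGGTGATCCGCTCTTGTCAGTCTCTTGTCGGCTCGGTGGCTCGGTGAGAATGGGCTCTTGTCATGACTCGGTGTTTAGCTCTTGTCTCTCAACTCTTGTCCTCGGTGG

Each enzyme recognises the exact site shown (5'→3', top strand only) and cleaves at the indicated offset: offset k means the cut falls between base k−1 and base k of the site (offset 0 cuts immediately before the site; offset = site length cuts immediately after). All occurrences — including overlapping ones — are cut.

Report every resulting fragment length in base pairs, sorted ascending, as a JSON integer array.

Per-enzyme occurrences:
  RvuIX CTCTTGTC/2: at [14, 63, 77, 123, 134, 167, 191, 205] ⇒ [16, 65, 79, 125, 136, 169, 193, 207]
  QalIV CTCGGTG/3: at [39, 85, 96, 104, 111, 144, 152, 179, 213] ⇒ [42, 88, 99, 107, 114, 147, 155, 182, 216]

Pooled cuts: [16, 42, 65, 79, 88, 99, 107, 114, 125, 136, 147, 155, 169, 182, 193, 207, 216]

Fragment lengths:
  16→42: 26 bp
  42→65: 23 bp
  65→79: 14 bp
  79→88: 9 bp
  88→99: 11 bp
  99→107: 8 bp
  107→114: 7 bp
  114→125: 11 bp
  125→136: 11 bp
  136→147: 11 bp
  147→155: 8 bp
  155→169: 14 bp
  169→182: 13 bp
  182→193: 11 bp
  193→207: 14 bp
  207→216: 9 bp
  216→16 (wrap): 221-216+16 = 21 bp

[7,8,8,9,9,11,11,11,11,11,13,14,14,14,21,23,26]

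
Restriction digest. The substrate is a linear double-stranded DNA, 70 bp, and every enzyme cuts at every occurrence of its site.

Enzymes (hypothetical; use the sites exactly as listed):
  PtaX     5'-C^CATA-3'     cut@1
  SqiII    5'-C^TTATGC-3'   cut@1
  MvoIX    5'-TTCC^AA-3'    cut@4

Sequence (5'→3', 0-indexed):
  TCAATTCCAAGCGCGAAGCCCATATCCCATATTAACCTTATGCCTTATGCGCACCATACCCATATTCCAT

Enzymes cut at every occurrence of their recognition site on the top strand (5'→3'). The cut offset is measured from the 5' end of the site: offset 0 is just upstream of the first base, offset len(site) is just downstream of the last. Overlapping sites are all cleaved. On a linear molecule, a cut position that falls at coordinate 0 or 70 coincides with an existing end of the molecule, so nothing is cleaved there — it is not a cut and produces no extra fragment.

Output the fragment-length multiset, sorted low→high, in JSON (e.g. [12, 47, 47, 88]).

[6,7,7,8,10,10,10,12]

Per-enzyme occurrences:
  PtaX CCATA/1: at [19, 26, 53, 59] ⇒ [20, 27, 54, 60]
  SqiII CTTATGC/1: at [36, 43] ⇒ [37, 44]
  MvoIX TTCCAA/4: at [4] ⇒ [8]

All cut coordinates (distinct, sorted): [8, 20, 27, 37, 44, 54, 60]

Fragment lengths:
  [0,8): 8 bp
  [8,20): 12 bp
  [20,27): 7 bp
  [27,37): 10 bp
  [37,44): 7 bp
  [44,54): 10 bp
  [54,60): 6 bp
  [60,70): 10 bp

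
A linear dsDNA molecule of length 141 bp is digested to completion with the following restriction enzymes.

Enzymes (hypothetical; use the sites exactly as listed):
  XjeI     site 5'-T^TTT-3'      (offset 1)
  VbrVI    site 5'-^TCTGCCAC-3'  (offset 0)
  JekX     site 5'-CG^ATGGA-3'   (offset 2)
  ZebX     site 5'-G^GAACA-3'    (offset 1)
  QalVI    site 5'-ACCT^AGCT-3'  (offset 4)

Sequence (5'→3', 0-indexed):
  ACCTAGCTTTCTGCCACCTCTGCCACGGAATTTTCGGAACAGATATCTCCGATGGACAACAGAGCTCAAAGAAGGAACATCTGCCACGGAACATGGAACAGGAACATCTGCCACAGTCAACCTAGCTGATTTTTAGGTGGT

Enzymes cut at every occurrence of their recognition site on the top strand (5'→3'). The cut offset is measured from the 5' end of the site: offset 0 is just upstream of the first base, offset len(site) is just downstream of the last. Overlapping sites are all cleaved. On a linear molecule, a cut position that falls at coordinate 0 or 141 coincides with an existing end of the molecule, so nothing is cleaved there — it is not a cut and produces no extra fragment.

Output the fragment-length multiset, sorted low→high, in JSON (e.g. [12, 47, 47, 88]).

[1,4,5,5,5,5,6,7,7,9,9,10,13,15,17,23]

Scan for sites:
  XjeI TTTT/1: at [30, 129, 130] ⇒ [31, 130, 131]
  VbrVI TCTGCCAC/0: at [9, 18, 79, 106] ⇒ [9, 18, 79, 106]
  JekX CGATGGA/2: at [49] ⇒ [51]
  ZebX GGAACA/1: at [35, 73, 87, 94, 100] ⇒ [36, 74, 88, 95, 101]
  QalVI ACCTAGCT/4: at [0, 119] ⇒ [4, 123]

All cut coordinates (distinct, sorted): [4, 9, 18, 31, 36, 51, 74, 79, 88, 95, 101, 106, 123, 130, 131]

Fragment lengths:
  [0,4): 4 bp
  [4,9): 5 bp
  [9,18): 9 bp
  [18,31): 13 bp
  [31,36): 5 bp
  [36,51): 15 bp
  [51,74): 23 bp
  [74,79): 5 bp
  [79,88): 9 bp
  [88,95): 7 bp
  [95,101): 6 bp
  [101,106): 5 bp
  [106,123): 17 bp
  [123,130): 7 bp
  [130,131): 1 bp
  [131,141): 10 bp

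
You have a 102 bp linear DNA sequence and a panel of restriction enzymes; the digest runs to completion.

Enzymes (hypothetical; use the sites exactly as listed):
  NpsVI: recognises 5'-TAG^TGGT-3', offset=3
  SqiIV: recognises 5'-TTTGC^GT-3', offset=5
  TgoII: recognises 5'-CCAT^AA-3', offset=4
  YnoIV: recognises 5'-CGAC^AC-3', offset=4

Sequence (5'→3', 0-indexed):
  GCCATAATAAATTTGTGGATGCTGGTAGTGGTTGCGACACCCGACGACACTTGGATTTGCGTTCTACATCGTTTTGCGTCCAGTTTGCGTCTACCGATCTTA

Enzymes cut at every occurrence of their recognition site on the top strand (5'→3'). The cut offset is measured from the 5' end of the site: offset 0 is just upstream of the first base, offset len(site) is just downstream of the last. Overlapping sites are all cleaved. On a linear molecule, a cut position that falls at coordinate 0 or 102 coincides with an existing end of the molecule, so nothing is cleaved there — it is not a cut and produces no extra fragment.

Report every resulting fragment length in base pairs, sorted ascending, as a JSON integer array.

[5,10,10,11,12,14,17,23]

Per-enzyme occurrences:
  NpsVI TAGTGGT/3: at [25] ⇒ [28]
  SqiIV TTTGCGT/5: at [55, 72, 83] ⇒ [60, 77, 88]
  TgoII CCATAA/4: at [1] ⇒ [5]
  YnoIV CGACAC/4: at [34, 44] ⇒ [38, 48]

Pooled cuts: [5, 28, 38, 48, 60, 77, 88]

Fragments:
  [0,5): 5 bp
  [5,28): 23 bp
  [28,38): 10 bp
  [38,48): 10 bp
  [48,60): 12 bp
  [60,77): 17 bp
  [77,88): 11 bp
  [88,102): 14 bp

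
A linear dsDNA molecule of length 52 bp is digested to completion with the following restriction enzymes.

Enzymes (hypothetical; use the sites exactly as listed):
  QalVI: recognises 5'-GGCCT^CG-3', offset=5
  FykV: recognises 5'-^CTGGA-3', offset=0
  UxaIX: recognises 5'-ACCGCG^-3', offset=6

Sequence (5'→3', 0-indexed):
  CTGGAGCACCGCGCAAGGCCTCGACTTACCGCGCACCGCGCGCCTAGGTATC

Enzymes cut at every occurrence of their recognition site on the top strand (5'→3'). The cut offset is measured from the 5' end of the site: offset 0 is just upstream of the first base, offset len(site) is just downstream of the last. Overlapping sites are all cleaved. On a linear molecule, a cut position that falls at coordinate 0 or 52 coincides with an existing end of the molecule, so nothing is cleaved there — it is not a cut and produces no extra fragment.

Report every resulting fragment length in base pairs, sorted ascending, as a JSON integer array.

Scan for sites:
  QalVI (GGCCTCG, off=5): starts [16] → cuts [21]
  FykV (CTGGA, off=0): starts [0] → cuts [] (position 0 is a terminus of the linear molecule — no cut)
  UxaIX (ACCGCG, off=6): starts [7, 27, 34] → cuts [13, 33, 40]

Pooled cuts: [13, 21, 33, 40]

Fragments:
  [0,13): 13 bp
  [13,21): 8 bp
  [21,33): 12 bp
  [33,40): 7 bp
  [40,52): 12 bp

[7,8,12,12,13]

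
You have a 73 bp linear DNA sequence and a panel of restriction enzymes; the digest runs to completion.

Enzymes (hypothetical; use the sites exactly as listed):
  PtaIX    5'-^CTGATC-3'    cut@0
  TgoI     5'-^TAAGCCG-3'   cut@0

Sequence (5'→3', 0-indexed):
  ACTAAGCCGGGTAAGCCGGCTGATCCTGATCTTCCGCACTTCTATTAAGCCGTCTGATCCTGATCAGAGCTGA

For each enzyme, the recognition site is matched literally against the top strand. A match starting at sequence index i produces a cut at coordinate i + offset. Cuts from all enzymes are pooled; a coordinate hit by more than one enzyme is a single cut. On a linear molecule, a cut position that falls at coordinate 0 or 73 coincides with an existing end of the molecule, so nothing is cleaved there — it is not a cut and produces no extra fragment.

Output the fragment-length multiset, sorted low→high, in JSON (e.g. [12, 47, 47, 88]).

[2,6,6,8,8,9,14,20]

Per-enzyme occurrences:
  PtaIX (CTGATC, off=0): starts [19, 25, 53, 59] → cuts [19, 25, 53, 59]
  TgoI (TAAGCCG, off=0): starts [2, 11, 45] → cuts [2, 11, 45]

Pooled cuts: [2, 11, 19, 25, 45, 53, 59]

Fragments:
  [0,2): 2 bp
  [2,11): 9 bp
  [11,19): 8 bp
  [19,25): 6 bp
  [25,45): 20 bp
  [45,53): 8 bp
  [53,59): 6 bp
  [59,73): 14 bp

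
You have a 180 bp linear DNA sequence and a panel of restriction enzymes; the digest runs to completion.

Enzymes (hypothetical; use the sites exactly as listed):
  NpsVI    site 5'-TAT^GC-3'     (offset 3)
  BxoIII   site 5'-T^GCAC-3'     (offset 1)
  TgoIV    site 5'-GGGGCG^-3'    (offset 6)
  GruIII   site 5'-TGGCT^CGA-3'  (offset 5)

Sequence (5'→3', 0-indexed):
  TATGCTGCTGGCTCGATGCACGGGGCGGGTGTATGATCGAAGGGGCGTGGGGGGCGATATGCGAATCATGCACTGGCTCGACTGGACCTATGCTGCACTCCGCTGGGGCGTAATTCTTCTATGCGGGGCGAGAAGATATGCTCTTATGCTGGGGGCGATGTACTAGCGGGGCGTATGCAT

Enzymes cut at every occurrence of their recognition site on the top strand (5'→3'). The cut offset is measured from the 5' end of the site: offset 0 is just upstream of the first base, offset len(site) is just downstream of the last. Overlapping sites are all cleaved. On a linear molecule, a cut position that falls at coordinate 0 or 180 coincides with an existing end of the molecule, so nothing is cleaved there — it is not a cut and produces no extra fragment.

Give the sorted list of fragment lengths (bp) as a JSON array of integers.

Site scan:
  NpsVI (TATGC, off=3): starts [0, 57, 88, 119, 136, 144, 173] → cuts [3, 60, 91, 122, 139, 147, 176]
  BxoIII (TGCAC, off=1): starts [16, 68, 93] → cuts [17, 69, 94]
  TgoIV (GGGGCG, off=6): starts [21, 41, 50, 104, 124, 151, 167] → cuts [27, 47, 56, 110, 130, 157, 173]
  GruIII (TGGCTCGA, off=5): starts [8, 73] → cuts [13, 78]

All cut coordinates (distinct, sorted): [3, 13, 17, 27, 47, 56, 60, 69, 78, 91, 94, 110, 122, 130, 139, 147, 157, 173, 176]

Fragment lengths:
  [0,3): 3 bp
  [3,13): 10 bp
  [13,17): 4 bp
  [17,27): 10 bp
  [27,47): 20 bp
  [47,56): 9 bp
  [56,60): 4 bp
  [60,69): 9 bp
  [69,78): 9 bp
  [78,91): 13 bp
  [91,94): 3 bp
  [94,110): 16 bp
  [110,122): 12 bp
  [122,130): 8 bp
  [130,139): 9 bp
  [139,147): 8 bp
  [147,157): 10 bp
  [157,173): 16 bp
  [173,176): 3 bp
  [176,180): 4 bp

[3,3,3,4,4,4,8,8,9,9,9,9,10,10,10,12,13,16,16,20]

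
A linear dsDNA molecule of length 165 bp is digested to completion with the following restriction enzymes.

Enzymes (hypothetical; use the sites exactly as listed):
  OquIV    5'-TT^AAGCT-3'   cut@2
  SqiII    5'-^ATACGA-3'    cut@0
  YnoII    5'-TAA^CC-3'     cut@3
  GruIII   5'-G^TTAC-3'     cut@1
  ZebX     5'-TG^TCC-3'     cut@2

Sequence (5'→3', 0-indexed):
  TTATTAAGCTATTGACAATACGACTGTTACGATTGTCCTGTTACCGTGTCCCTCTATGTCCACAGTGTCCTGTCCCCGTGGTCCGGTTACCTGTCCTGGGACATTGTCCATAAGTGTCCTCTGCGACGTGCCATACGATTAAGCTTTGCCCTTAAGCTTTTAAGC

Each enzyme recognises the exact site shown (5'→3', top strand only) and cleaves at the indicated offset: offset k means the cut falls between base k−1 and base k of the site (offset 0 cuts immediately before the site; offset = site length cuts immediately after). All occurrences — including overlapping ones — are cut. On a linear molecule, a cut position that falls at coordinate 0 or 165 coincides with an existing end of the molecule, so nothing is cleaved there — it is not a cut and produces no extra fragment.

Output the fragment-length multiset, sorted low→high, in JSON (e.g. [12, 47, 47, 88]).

Scan for sites:
  OquIV TTAAGCT/2: at [3, 138, 151] ⇒ [5, 140, 153]
  SqiII ATACGA/0: at [17, 132] ⇒ [17, 132]
  YnoII (TAACC, off=3): no sites
  GruIII GTTAC/1: at [25, 39, 85] ⇒ [26, 40, 86]
  ZebX TGTCC/2: at [33, 46, 56, 65, 70, 91, 104, 114] ⇒ [35, 48, 58, 67, 72, 93, 106, 116]

All cut coordinates (distinct, sorted): [5, 17, 26, 35, 40, 48, 58, 67, 72, 86, 93, 106, 116, 132, 140, 153]

Fragment lengths:
  [0,5): 5 bp
  [5,17): 12 bp
  [17,26): 9 bp
  [26,35): 9 bp
  [35,40): 5 bp
  [40,48): 8 bp
  [48,58): 10 bp
  [58,67): 9 bp
  [67,72): 5 bp
  [72,86): 14 bp
  [86,93): 7 bp
  [93,106): 13 bp
  [106,116): 10 bp
  [116,132): 16 bp
  [132,140): 8 bp
  [140,153): 13 bp
  [153,165): 12 bp

[5,5,5,7,8,8,9,9,9,10,10,12,12,13,13,14,16]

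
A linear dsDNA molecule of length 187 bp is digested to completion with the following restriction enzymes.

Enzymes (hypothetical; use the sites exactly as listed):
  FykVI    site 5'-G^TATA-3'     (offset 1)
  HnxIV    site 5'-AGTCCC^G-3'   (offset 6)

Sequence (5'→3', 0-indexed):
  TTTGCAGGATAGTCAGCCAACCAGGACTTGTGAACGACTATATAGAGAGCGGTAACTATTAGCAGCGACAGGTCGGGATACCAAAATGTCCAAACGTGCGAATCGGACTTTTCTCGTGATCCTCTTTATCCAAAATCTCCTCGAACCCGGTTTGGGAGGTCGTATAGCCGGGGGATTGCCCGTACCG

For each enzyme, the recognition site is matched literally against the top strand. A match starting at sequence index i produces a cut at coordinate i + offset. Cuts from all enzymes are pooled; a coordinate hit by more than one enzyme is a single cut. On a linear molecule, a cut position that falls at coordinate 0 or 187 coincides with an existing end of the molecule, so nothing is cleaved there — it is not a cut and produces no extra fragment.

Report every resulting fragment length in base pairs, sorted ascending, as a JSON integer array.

[25,162]

Scan for sites:
  FykVI GTATA/1: at [161] ⇒ [162]
  HnxIV (AGTCCCG, off=6): no sites

Pooled cuts: [162]

Fragments:
  [0,162): 162 bp
  [162,187): 25 bp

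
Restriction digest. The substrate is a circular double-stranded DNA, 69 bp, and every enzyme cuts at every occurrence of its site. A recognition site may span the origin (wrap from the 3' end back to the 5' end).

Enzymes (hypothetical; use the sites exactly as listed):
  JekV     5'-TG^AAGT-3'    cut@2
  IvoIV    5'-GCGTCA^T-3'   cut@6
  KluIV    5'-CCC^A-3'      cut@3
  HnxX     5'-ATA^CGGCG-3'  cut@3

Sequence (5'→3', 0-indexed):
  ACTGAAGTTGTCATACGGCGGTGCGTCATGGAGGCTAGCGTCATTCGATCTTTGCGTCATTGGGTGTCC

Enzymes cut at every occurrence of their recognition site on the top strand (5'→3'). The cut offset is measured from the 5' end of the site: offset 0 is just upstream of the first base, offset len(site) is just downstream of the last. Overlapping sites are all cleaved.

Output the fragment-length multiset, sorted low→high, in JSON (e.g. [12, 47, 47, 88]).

Site scan:
  JekV (TGAAGT, off=2): starts [2] → cuts [4]
  IvoIV (GCGTCAT, off=6): starts [22, 37, 53] → cuts [28, 43, 59]
  KluIV (CCCA, off=3): no sites
  HnxX (ATACGGCG, off=3): starts [12] → cuts [15]

All cut coordinates (distinct, sorted): [4, 15, 28, 43, 59]

Fragment lengths:
  4→15: 11 bp
  15→28: 13 bp
  28→43: 15 bp
  43→59: 16 bp
  59→4 (wrap): 69-59+4 = 14 bp

[11,13,14,15,16]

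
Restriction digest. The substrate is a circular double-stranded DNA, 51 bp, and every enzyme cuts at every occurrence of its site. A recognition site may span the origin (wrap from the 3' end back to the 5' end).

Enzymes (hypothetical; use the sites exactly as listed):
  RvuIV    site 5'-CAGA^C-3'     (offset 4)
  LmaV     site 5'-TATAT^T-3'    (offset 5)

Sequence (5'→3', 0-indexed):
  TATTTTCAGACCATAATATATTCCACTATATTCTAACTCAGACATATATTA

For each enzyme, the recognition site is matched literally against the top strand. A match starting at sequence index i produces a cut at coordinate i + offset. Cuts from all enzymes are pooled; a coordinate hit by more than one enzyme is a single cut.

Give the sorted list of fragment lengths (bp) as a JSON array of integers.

[5,7,7,10,11,11]

Site scan:
  RvuIV (CAGAC, off=4): starts [6, 38] → cuts [10, 42]
  LmaV (TATATT, off=5): starts [16, 26, 44, 49] → cuts [3, 21, 31, 49]

Pooled cuts: [3, 10, 21, 31, 42, 49]

Fragment lengths:
  3→10: 7 bp
  10→21: 11 bp
  21→31: 10 bp
  31→42: 11 bp
  42→49: 7 bp
  49→3 (wrap): 51-49+3 = 5 bp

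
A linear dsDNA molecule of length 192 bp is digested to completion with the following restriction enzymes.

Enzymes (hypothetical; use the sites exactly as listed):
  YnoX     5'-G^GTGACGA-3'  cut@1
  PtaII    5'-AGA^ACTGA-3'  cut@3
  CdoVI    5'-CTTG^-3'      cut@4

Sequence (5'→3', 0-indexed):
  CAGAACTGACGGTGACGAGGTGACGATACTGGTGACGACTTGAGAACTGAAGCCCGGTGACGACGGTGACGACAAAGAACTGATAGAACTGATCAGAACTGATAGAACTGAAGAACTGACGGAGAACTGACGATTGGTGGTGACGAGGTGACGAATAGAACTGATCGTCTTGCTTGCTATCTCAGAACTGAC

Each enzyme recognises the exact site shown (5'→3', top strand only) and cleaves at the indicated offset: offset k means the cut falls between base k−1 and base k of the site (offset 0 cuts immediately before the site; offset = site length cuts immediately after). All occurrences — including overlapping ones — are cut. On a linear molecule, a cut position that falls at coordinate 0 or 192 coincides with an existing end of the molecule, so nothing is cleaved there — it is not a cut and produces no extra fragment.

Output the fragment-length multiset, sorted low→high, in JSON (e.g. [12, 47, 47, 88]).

Scan for sites:
  YnoX GGTGACGA/1: at [10, 18, 30, 55, 64, 138, 146] ⇒ [11, 19, 31, 56, 65, 139, 147]
  PtaII AGAACTGA/3: at [1, 42, 75, 84, 94, 103, 111, 122, 156, 183] ⇒ [4, 45, 78, 87, 97, 106, 114, 125, 159, 186]
  CdoVI CTTG/4: at [38, 168, 172] ⇒ [42, 172, 176]

All cut coordinates (distinct, sorted): [4, 11, 19, 31, 42, 45, 56, 65, 78, 87, 97, 106, 114, 125, 139, 147, 159, 172, 176, 186]

Fragment lengths:
  [0,4): 4 bp
  [4,11): 7 bp
  [11,19): 8 bp
  [19,31): 12 bp
  [31,42): 11 bp
  [42,45): 3 bp
  [45,56): 11 bp
  [56,65): 9 bp
  [65,78): 13 bp
  [78,87): 9 bp
  [87,97): 10 bp
  [97,106): 9 bp
  [106,114): 8 bp
  [114,125): 11 bp
  [125,139): 14 bp
  [139,147): 8 bp
  [147,159): 12 bp
  [159,172): 13 bp
  [172,176): 4 bp
  [176,186): 10 bp
  [186,192): 6 bp

[3,4,4,6,7,8,8,8,9,9,9,10,10,11,11,11,12,12,13,13,14]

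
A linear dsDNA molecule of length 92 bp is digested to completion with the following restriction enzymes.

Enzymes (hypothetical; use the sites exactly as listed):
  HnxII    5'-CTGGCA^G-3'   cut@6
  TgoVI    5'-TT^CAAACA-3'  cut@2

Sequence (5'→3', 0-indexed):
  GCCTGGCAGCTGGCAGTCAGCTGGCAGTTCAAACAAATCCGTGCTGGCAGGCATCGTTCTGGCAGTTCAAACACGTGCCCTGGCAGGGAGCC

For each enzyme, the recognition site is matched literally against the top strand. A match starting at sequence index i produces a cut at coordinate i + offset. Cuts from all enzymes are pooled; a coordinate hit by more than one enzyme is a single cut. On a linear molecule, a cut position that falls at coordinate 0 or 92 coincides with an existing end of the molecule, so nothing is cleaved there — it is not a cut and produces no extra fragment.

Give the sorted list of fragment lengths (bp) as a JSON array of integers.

Per-enzyme occurrences:
  HnxII CTGGCAG/6: at [2, 9, 20, 43, 58, 79] ⇒ [8, 15, 26, 49, 64, 85]
  TgoVI TTCAAACA/2: at [27, 65] ⇒ [29, 67]

All cut coordinates (distinct, sorted): [8, 15, 26, 29, 49, 64, 67, 85]

Fragment lengths:
  [0,8): 8 bp
  [8,15): 7 bp
  [15,26): 11 bp
  [26,29): 3 bp
  [29,49): 20 bp
  [49,64): 15 bp
  [64,67): 3 bp
  [67,85): 18 bp
  [85,92): 7 bp

[3,3,7,7,8,11,15,18,20]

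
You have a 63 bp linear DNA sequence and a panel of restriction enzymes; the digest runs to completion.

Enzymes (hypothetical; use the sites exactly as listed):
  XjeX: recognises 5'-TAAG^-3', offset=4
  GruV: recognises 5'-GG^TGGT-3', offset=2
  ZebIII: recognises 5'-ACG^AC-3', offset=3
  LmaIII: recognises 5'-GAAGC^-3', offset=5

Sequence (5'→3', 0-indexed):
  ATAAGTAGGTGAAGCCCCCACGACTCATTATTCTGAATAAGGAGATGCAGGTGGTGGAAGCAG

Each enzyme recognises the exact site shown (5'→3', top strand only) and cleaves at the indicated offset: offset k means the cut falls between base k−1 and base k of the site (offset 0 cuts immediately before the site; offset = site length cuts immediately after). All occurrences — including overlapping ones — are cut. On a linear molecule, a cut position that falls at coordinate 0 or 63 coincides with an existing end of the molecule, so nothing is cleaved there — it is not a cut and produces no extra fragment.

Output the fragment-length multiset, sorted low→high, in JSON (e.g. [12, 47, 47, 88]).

Per-enzyme occurrences:
  XjeX (TAAG, off=4): starts [1, 37] → cuts [5, 41]
  GruV (GGTGGT, off=2): starts [49] → cuts [51]
  ZebIII (ACGAC, off=3): starts [19] → cuts [22]
  LmaIII (GAAGC, off=5): starts [10, 56] → cuts [15, 61]

All cut coordinates (distinct, sorted): [5, 15, 22, 41, 51, 61]

Fragment lengths:
  [0,5): 5 bp
  [5,15): 10 bp
  [15,22): 7 bp
  [22,41): 19 bp
  [41,51): 10 bp
  [51,61): 10 bp
  [61,63): 2 bp

[2,5,7,10,10,10,19]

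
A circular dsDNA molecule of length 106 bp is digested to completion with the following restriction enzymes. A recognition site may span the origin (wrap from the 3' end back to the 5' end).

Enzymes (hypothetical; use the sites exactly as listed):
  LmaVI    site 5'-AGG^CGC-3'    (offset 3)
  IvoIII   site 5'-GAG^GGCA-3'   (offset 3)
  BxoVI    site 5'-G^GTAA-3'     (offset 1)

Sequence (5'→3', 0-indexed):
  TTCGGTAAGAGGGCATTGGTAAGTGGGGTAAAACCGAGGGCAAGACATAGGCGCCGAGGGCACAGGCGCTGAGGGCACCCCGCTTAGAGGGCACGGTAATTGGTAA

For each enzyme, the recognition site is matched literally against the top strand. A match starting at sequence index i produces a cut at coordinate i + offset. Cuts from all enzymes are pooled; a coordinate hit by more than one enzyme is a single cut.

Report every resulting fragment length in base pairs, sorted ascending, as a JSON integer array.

[6,7,7,7,7,7,8,8,9,11,13,16]

Site scan:
  LmaVI (AGGCGC, off=3): starts [48, 63] → cuts [51, 66]
  IvoIII (GAGGGCA, off=3): starts [8, 35, 55, 70, 86] → cuts [11, 38, 58, 73, 89]
  BxoVI (GGTAA, off=1): starts [3, 17, 26, 94, 101] → cuts [4, 18, 27, 95, 102]

Pooled cuts: [4, 11, 18, 27, 38, 51, 58, 66, 73, 89, 95, 102]

Fragments:
  4→11: 7 bp
  11→18: 7 bp
  18→27: 9 bp
  27→38: 11 bp
  38→51: 13 bp
  51→58: 7 bp
  58→66: 8 bp
  66→73: 7 bp
  73→89: 16 bp
  89→95: 6 bp
  95→102: 7 bp
  102→4 (wrap): 106-102+4 = 8 bp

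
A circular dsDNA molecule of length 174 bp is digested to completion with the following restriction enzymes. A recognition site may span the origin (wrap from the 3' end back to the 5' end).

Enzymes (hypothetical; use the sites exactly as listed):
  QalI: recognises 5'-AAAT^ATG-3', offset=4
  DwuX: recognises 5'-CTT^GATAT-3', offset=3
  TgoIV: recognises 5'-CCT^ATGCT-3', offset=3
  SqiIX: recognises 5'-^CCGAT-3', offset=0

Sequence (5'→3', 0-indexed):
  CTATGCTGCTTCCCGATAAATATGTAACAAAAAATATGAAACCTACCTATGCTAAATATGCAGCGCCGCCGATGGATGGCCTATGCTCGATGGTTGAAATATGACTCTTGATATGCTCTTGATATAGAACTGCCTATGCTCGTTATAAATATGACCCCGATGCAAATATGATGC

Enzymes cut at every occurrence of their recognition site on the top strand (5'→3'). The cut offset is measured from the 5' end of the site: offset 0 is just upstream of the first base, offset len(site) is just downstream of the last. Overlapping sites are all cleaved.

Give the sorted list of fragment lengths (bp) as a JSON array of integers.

[6,9,9,9,9,10,11,11,11,13,14,14,15,15,18]

Scan for sites:
  QalI AAATATG/4: at [17, 31, 53, 96, 146, 163] ⇒ [21, 35, 57, 100, 150, 167]
  DwuX CTTGATAT/3: at [106, 117] ⇒ [109, 120]
  TgoIV CCTATGCT/3: at [45, 79, 132, 173] ⇒ [2, 48, 82, 135]
  SqiIX CCGAT/0: at [12, 68, 156] ⇒ [12, 68, 156]

All cut coordinates (distinct, sorted): [2, 12, 21, 35, 48, 57, 68, 82, 100, 109, 120, 135, 150, 156, 167]

Fragments:
  2→12: 10 bp
  12→21: 9 bp
  21→35: 14 bp
  35→48: 13 bp
  48→57: 9 bp
  57→68: 11 bp
  68→82: 14 bp
  82→100: 18 bp
  100→109: 9 bp
  109→120: 11 bp
  120→135: 15 bp
  135→150: 15 bp
  150→156: 6 bp
  156→167: 11 bp
  167→2 (wrap): 174-167+2 = 9 bp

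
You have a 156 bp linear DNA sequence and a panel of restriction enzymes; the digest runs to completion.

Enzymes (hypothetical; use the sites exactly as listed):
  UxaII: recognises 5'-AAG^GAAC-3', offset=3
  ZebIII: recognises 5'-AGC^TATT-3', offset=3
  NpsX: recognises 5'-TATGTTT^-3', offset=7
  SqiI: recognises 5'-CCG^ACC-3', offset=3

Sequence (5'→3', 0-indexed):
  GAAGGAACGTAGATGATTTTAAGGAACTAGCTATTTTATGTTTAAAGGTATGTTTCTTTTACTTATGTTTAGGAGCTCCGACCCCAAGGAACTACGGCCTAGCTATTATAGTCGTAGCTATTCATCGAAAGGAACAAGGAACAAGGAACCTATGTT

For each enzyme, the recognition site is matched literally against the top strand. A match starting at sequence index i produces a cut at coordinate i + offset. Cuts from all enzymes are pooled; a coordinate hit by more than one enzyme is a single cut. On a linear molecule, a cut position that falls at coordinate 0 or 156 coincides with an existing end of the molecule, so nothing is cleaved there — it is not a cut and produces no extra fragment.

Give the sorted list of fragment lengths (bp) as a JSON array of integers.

[4,7,7,8,8,10,11,12,12,13,15,15,15,19]

Site scan:
  UxaII AAGGAAC/3: at [1, 20, 85, 128, 135, 142] ⇒ [4, 23, 88, 131, 138, 145]
  ZebIII AGCTATT/3: at [28, 100, 115] ⇒ [31, 103, 118]
  NpsX TATGTTT/7: at [36, 48, 63] ⇒ [43, 55, 70]
  SqiI CCGACC/3: at [77] ⇒ [80]

All cut coordinates (distinct, sorted): [4, 23, 31, 43, 55, 70, 80, 88, 103, 118, 131, 138, 145]

Fragments:
  [0,4): 4 bp
  [4,23): 19 bp
  [23,31): 8 bp
  [31,43): 12 bp
  [43,55): 12 bp
  [55,70): 15 bp
  [70,80): 10 bp
  [80,88): 8 bp
  [88,103): 15 bp
  [103,118): 15 bp
  [118,131): 13 bp
  [131,138): 7 bp
  [138,145): 7 bp
  [145,156): 11 bp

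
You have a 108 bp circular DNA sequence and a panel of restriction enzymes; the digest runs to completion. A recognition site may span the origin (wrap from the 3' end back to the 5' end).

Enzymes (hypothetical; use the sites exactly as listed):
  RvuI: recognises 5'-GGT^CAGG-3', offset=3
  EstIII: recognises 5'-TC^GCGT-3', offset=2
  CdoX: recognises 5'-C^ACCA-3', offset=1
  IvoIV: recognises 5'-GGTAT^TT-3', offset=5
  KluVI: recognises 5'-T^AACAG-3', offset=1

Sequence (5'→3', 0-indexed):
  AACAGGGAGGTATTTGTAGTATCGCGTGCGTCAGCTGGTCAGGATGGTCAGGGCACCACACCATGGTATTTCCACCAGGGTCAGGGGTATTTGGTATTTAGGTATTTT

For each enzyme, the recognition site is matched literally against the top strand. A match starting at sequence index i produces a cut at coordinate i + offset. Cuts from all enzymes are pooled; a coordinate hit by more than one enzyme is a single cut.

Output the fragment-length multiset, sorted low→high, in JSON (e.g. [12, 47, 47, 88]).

[3,4,5,6,7,8,8,9,9,10,10,13,16]

Per-enzyme occurrences:
  RvuI GGTCAGG/3: at [36, 45, 78] ⇒ [39, 48, 81]
  EstIII TCGCGT/2: at [21] ⇒ [23]
  CdoX CACCA/1: at [53, 58, 72] ⇒ [54, 59, 73]
  IvoIV GGTATTT/5: at [8, 64, 85, 92, 100] ⇒ [13, 69, 90, 97, 105]
  KluVI TAACAG/1: at [107] ⇒ [0]

Pooled cuts: [0, 13, 23, 39, 48, 54, 59, 69, 73, 81, 90, 97, 105]

Fragments:
  0→13: 13 bp
  13→23: 10 bp
  23→39: 16 bp
  39→48: 9 bp
  48→54: 6 bp
  54→59: 5 bp
  59→69: 10 bp
  69→73: 4 bp
  73→81: 8 bp
  81→90: 9 bp
  90→97: 7 bp
  97→105: 8 bp
  105→0 (wrap): 108-105+0 = 3 bp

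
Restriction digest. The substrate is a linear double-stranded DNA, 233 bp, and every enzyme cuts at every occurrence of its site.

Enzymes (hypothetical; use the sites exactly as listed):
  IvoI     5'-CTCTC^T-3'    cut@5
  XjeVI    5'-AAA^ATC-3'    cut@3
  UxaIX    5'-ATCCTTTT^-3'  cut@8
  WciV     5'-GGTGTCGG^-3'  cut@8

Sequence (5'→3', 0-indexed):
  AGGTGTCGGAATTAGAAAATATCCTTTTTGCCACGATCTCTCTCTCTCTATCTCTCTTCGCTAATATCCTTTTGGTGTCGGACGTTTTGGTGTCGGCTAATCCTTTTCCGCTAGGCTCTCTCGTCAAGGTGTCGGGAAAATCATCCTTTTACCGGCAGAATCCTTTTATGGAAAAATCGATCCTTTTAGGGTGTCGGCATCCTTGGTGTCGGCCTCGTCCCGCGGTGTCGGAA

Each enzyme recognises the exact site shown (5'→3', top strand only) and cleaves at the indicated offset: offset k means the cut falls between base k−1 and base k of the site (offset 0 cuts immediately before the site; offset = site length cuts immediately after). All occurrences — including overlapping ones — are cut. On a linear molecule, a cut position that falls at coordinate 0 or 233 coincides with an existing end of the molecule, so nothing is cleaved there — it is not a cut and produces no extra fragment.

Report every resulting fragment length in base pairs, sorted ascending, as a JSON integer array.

Scan for sites:
  IvoI (CTCTCT, off=5): starts [37, 39, 41, 43, 51, 115] → cuts [42, 44, 46, 48, 56, 120]
  XjeVI (AAAATC, off=3): starts [136, 172] → cuts [139, 175]
  UxaIX (ATCCTTTT, off=8): starts [20, 65, 99, 142, 159, 179] → cuts [28, 73, 107, 150, 167, 187]
  WciV (GGTGTCGG, off=8): starts [1, 73, 88, 127, 189, 204, 223] → cuts [9, 81, 96, 135, 197, 212, 231]

Pooled cuts: [9, 28, 42, 44, 46, 48, 56, 73, 81, 96, 107, 120, 135, 139, 150, 167, 175, 187, 197, 212, 231]

Fragments:
  [0,9): 9 bp
  [9,28): 19 bp
  [28,42): 14 bp
  [42,44): 2 bp
  [44,46): 2 bp
  [46,48): 2 bp
  [48,56): 8 bp
  [56,73): 17 bp
  [73,81): 8 bp
  [81,96): 15 bp
  [96,107): 11 bp
  [107,120): 13 bp
  [120,135): 15 bp
  [135,139): 4 bp
  [139,150): 11 bp
  [150,167): 17 bp
  [167,175): 8 bp
  [175,187): 12 bp
  [187,197): 10 bp
  [197,212): 15 bp
  [212,231): 19 bp
  [231,233): 2 bp

[2,2,2,2,4,8,8,8,9,10,11,11,12,13,14,15,15,15,17,17,19,19]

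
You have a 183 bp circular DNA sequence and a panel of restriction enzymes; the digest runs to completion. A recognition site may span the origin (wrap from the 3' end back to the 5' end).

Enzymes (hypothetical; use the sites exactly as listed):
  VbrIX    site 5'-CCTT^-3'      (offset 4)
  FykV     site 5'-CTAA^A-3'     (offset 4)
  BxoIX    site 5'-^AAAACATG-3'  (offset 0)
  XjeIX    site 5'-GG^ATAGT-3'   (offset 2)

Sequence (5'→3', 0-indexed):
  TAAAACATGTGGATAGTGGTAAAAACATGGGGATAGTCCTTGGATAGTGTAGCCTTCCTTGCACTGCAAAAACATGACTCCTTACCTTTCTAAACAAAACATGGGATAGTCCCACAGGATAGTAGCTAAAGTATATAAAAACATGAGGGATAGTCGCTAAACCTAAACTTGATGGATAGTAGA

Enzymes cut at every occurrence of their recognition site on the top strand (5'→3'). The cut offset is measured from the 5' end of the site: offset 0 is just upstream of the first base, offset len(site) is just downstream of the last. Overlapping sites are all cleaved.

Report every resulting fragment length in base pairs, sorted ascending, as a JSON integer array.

Per-enzyme occurrences:
  VbrIX CCTT/4: at [37, 52, 56, 79, 84] ⇒ [41, 56, 60, 83, 88]
  FykV CTAAA/4: at [89, 125, 156, 162] ⇒ [93, 129, 160, 166]
  BxoIX AAAACATG/0: at [1, 21, 68, 95, 137] ⇒ [1, 21, 68, 95, 137]
  XjeIX GGATAGT/2: at [10, 30, 41, 103, 116, 147, 173] ⇒ [12, 32, 43, 105, 118, 149, 175]

All cut coordinates (distinct, sorted): [1, 12, 21, 32, 41, 43, 56, 60, 68, 83, 88, 93, 95, 105, 118, 129, 137, 149, 160, 166, 175]

Fragment lengths:
  1→12: 11 bp
  12→21: 9 bp
  21→32: 11 bp
  32→41: 9 bp
  41→43: 2 bp
  43→56: 13 bp
  56→60: 4 bp
  60→68: 8 bp
  68→83: 15 bp
  83→88: 5 bp
  88→93: 5 bp
  93→95: 2 bp
  95→105: 10 bp
  105→118: 13 bp
  118→129: 11 bp
  129→137: 8 bp
  137→149: 12 bp
  149→160: 11 bp
  160→166: 6 bp
  166→175: 9 bp
  175→1 (wrap): 183-175+1 = 9 bp

[2,2,4,5,5,6,8,8,9,9,9,9,10,11,11,11,11,12,13,13,15]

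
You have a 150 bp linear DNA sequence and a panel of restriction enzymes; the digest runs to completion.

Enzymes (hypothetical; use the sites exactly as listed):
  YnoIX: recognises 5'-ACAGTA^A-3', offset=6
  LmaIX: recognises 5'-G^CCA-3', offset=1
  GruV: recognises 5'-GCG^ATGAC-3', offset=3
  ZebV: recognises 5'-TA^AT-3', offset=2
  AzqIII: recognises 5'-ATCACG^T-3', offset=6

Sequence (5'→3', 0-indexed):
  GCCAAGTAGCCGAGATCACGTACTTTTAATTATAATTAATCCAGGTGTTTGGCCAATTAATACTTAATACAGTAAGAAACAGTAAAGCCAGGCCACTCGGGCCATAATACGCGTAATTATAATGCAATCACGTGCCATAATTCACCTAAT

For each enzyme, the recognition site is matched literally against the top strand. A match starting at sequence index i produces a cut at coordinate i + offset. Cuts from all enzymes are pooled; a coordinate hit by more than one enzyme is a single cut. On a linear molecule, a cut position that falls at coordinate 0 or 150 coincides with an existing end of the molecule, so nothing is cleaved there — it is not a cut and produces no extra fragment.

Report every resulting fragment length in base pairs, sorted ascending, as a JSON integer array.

[1,2,2,3,4,5,5,5,6,6,7,7,8,8,9,9,9,10,11,14,19]

Scan for sites:
  YnoIX ACAGTAA/6: at [68, 78] ⇒ [74, 84]
  LmaIX GCCA/1: at [0, 51, 86, 91, 100, 133] ⇒ [1, 52, 87, 92, 101, 134]
  GruV (GCGATGAC, off=3): no sites
  ZebV TAAT/2: at [26, 32, 36, 57, 64, 104, 113, 119, 137, 146] ⇒ [28, 34, 38, 59, 66, 106, 115, 121, 139, 148]
  AzqIII ATCACGT/6: at [14, 126] ⇒ [20, 132]

All cut coordinates (distinct, sorted): [1, 20, 28, 34, 38, 52, 59, 66, 74, 84, 87, 92, 101, 106, 115, 121, 132, 134, 139, 148]

Fragments:
  [0,1): 1 bp
  [1,20): 19 bp
  [20,28): 8 bp
  [28,34): 6 bp
  [34,38): 4 bp
  [38,52): 14 bp
  [52,59): 7 bp
  [59,66): 7 bp
  [66,74): 8 bp
  [74,84): 10 bp
  [84,87): 3 bp
  [87,92): 5 bp
  [92,101): 9 bp
  [101,106): 5 bp
  [106,115): 9 bp
  [115,121): 6 bp
  [121,132): 11 bp
  [132,134): 2 bp
  [134,139): 5 bp
  [139,148): 9 bp
  [148,150): 2 bp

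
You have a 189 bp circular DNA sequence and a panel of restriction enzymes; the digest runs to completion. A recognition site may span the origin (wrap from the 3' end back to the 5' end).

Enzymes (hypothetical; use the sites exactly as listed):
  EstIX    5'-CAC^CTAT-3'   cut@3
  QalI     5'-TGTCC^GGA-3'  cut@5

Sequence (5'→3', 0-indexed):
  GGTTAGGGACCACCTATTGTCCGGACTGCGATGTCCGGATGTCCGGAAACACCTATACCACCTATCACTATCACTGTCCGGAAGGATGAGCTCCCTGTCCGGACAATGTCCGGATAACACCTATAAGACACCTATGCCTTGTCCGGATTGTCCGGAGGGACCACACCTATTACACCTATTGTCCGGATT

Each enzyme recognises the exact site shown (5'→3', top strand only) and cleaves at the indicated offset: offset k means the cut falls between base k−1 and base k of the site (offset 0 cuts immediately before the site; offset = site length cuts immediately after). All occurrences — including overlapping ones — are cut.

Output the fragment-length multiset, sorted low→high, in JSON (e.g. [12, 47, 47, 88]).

Per-enzyme occurrences:
  EstIX (CACCTAT, off=3): starts [10, 49, 58, 117, 128, 163, 172] → cuts [13, 52, 61, 120, 131, 166, 175]
  QalI (TGTCCGGA, off=5): starts [17, 31, 39, 74, 95, 106, 139, 148, 179] → cuts [22, 36, 44, 79, 100, 111, 144, 153, 184]

All cut coordinates (distinct, sorted): [13, 22, 36, 44, 52, 61, 79, 100, 111, 120, 131, 144, 153, 166, 175, 184]

Fragments:
  13→22: 9 bp
  22→36: 14 bp
  36→44: 8 bp
  44→52: 8 bp
  52→61: 9 bp
  61→79: 18 bp
  79→100: 21 bp
  100→111: 11 bp
  111→120: 9 bp
  120→131: 11 bp
  131→144: 13 bp
  144→153: 9 bp
  153→166: 13 bp
  166→175: 9 bp
  175→184: 9 bp
  184→13 (wrap): 189-184+13 = 18 bp

[8,8,9,9,9,9,9,9,11,11,13,13,14,18,18,21]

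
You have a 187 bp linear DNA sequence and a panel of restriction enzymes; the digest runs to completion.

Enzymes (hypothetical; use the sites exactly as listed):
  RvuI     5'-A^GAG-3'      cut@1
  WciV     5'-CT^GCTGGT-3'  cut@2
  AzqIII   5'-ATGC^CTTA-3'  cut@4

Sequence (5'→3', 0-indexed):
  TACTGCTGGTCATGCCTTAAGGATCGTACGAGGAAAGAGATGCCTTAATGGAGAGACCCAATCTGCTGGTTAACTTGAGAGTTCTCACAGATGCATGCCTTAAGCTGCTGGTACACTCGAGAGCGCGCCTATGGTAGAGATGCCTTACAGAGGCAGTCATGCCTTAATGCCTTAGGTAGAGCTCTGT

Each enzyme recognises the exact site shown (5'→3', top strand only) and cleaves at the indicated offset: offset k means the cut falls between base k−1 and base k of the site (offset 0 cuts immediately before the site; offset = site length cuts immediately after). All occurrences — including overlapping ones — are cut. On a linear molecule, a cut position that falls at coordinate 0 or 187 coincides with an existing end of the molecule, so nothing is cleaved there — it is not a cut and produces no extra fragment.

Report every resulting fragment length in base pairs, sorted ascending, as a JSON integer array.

Scan for sites:
  RvuI (AGAG, off=1): starts [35, 51, 77, 119, 135, 148, 177] → cuts [36, 52, 78, 120, 136, 149, 178]
  WciV (CTGCTGGT, off=2): starts [2, 62, 104] → cuts [4, 64, 106]
  AzqIII (ATGCCTTA, off=4): starts [11, 39, 94, 139, 158, 166] → cuts [15, 43, 98, 143, 162, 170]

Pooled cuts: [4, 15, 36, 43, 52, 64, 78, 98, 106, 120, 136, 143, 149, 162, 170, 178]

Fragments:
  [0,4): 4 bp
  [4,15): 11 bp
  [15,36): 21 bp
  [36,43): 7 bp
  [43,52): 9 bp
  [52,64): 12 bp
  [64,78): 14 bp
  [78,98): 20 bp
  [98,106): 8 bp
  [106,120): 14 bp
  [120,136): 16 bp
  [136,143): 7 bp
  [143,149): 6 bp
  [149,162): 13 bp
  [162,170): 8 bp
  [170,178): 8 bp
  [178,187): 9 bp

[4,6,7,7,8,8,8,9,9,11,12,13,14,14,16,20,21]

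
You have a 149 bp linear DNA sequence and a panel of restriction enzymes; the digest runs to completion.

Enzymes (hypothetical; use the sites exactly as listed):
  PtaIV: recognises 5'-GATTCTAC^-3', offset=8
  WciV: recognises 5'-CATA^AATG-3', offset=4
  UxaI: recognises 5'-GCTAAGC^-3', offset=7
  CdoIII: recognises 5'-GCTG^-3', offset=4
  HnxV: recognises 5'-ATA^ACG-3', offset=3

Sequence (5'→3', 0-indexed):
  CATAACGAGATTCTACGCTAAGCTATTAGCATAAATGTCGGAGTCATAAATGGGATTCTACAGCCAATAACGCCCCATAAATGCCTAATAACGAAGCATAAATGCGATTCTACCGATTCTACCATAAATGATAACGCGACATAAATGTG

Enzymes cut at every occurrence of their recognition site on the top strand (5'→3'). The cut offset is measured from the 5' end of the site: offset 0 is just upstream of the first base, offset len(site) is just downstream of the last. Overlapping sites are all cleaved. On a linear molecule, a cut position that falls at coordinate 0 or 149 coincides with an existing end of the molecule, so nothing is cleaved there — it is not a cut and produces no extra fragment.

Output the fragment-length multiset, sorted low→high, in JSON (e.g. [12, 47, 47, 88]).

Scan for sites:
  PtaIV (GATTCTAC, off=8): starts [8, 53, 105, 114] → cuts [16, 61, 113, 122]
  WciV (CATAAATG, off=4): starts [29, 44, 75, 96, 122, 139] → cuts [33, 48, 79, 100, 126, 143]
  UxaI (GCTAAGC, off=7): starts [16] → cuts [23]
  CdoIII (GCTG, off=4): no sites
  HnxV (ATAACG, off=3): starts [1, 66, 87, 130] → cuts [4, 69, 90, 133]

All cut coordinates (distinct, sorted): [4, 16, 23, 33, 48, 61, 69, 79, 90, 100, 113, 122, 126, 133, 143]

Fragment lengths:
  [0,4): 4 bp
  [4,16): 12 bp
  [16,23): 7 bp
  [23,33): 10 bp
  [33,48): 15 bp
  [48,61): 13 bp
  [61,69): 8 bp
  [69,79): 10 bp
  [79,90): 11 bp
  [90,100): 10 bp
  [100,113): 13 bp
  [113,122): 9 bp
  [122,126): 4 bp
  [126,133): 7 bp
  [133,143): 10 bp
  [143,149): 6 bp

[4,4,6,7,7,8,9,10,10,10,10,11,12,13,13,15]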